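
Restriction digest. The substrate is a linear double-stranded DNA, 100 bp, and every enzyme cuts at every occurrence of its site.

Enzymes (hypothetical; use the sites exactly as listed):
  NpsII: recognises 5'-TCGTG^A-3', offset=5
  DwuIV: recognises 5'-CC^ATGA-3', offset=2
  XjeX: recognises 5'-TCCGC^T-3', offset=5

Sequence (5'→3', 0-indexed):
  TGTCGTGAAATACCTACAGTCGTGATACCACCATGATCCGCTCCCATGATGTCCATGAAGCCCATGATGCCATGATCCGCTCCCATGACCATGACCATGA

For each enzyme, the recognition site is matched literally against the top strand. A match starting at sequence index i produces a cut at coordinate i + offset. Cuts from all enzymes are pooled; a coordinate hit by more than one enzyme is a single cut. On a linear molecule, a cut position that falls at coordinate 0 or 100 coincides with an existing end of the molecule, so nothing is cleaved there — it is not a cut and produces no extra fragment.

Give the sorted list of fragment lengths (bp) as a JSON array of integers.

Per-enzyme occurrences:
  NpsII (TCGTGA, off=5): starts [2, 19] → cuts [7, 24]
  DwuIV (CCATGA, off=2): starts [30, 43, 52, 61, 69, 82, 88, 94] → cuts [32, 45, 54, 63, 71, 84, 90, 96]
  XjeX (TCCGCT, off=5): starts [36, 75] → cuts [41, 80]

Pooled cuts: [7, 24, 32, 41, 45, 54, 63, 71, 80, 84, 90, 96]

Fragments:
  [0,7): 7 bp
  [7,24): 17 bp
  [24,32): 8 bp
  [32,41): 9 bp
  [41,45): 4 bp
  [45,54): 9 bp
  [54,63): 9 bp
  [63,71): 8 bp
  [71,80): 9 bp
  [80,84): 4 bp
  [84,90): 6 bp
  [90,96): 6 bp
  [96,100): 4 bp

[4,4,4,6,6,7,8,8,9,9,9,9,17]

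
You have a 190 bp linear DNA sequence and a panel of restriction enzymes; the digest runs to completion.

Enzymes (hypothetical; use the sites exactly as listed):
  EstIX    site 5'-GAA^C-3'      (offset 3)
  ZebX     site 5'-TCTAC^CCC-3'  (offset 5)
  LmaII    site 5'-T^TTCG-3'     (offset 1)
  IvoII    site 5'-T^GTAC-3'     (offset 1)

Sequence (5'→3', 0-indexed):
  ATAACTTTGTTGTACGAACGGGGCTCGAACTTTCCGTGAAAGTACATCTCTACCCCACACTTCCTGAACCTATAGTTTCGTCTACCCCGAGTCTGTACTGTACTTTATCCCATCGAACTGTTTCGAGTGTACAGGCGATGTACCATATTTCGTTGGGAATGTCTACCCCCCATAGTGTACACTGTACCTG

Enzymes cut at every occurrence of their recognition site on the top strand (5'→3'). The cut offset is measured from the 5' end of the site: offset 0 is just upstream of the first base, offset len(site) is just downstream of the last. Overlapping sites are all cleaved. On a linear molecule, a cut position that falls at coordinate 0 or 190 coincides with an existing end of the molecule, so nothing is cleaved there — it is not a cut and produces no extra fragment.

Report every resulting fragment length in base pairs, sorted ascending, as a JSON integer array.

[4,5,7,7,7,7,8,9,9,9,10,11,11,11,15,18,18,24]

Per-enzyme occurrences:
  EstIX GAAC/3: at [15, 26, 65, 114] ⇒ [18, 29, 68, 117]
  ZebX TCTACCCC/5: at [48, 80, 161] ⇒ [53, 85, 166]
  LmaII TTTCG/1: at [75, 120, 147] ⇒ [76, 121, 148]
  IvoII TGTAC/1: at [10, 93, 98, 127, 138, 175, 182] ⇒ [11, 94, 99, 128, 139, 176, 183]

All cut coordinates (distinct, sorted): [11, 18, 29, 53, 68, 76, 85, 94, 99, 117, 121, 128, 139, 148, 166, 176, 183]

Fragment lengths:
  [0,11): 11 bp
  [11,18): 7 bp
  [18,29): 11 bp
  [29,53): 24 bp
  [53,68): 15 bp
  [68,76): 8 bp
  [76,85): 9 bp
  [85,94): 9 bp
  [94,99): 5 bp
  [99,117): 18 bp
  [117,121): 4 bp
  [121,128): 7 bp
  [128,139): 11 bp
  [139,148): 9 bp
  [148,166): 18 bp
  [166,176): 10 bp
  [176,183): 7 bp
  [183,190): 7 bp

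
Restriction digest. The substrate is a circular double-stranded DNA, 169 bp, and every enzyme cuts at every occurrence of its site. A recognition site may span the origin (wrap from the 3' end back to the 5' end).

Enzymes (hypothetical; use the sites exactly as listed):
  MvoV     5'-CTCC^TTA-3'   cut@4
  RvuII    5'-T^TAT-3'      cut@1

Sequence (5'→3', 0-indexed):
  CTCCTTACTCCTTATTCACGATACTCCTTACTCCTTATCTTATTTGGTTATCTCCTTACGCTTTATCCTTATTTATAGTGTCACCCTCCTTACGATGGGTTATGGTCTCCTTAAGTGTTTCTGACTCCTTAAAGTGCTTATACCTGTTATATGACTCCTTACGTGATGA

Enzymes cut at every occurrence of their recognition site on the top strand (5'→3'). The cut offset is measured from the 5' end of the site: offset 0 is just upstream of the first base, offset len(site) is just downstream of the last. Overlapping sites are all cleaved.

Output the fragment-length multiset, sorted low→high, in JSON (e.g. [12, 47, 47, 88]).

Site scan:
  MvoV (CTCCTTA, off=4): starts [0, 7, 23, 30, 51, 85, 106, 124, 154] → cuts [4, 11, 27, 34, 55, 89, 110, 128, 158]
  RvuII (TTAT, off=1): starts [11, 34, 39, 47, 62, 68, 72, 99, 137, 146] → cuts [12, 35, 40, 48, 63, 69, 73, 100, 138, 147]

All cut coordinates (distinct, sorted): [4, 11, 12, 27, 34, 35, 40, 48, 55, 63, 69, 73, 89, 100, 110, 128, 138, 147, 158]

Fragments:
  4→11: 7 bp
  11→12: 1 bp
  12→27: 15 bp
  27→34: 7 bp
  34→35: 1 bp
  35→40: 5 bp
  40→48: 8 bp
  48→55: 7 bp
  55→63: 8 bp
  63→69: 6 bp
  69→73: 4 bp
  73→89: 16 bp
  89→100: 11 bp
  100→110: 10 bp
  110→128: 18 bp
  128→138: 10 bp
  138→147: 9 bp
  147→158: 11 bp
  158→4 (wrap): 169-158+4 = 15 bp

[1,1,4,5,6,7,7,7,8,8,9,10,10,11,11,15,15,16,18]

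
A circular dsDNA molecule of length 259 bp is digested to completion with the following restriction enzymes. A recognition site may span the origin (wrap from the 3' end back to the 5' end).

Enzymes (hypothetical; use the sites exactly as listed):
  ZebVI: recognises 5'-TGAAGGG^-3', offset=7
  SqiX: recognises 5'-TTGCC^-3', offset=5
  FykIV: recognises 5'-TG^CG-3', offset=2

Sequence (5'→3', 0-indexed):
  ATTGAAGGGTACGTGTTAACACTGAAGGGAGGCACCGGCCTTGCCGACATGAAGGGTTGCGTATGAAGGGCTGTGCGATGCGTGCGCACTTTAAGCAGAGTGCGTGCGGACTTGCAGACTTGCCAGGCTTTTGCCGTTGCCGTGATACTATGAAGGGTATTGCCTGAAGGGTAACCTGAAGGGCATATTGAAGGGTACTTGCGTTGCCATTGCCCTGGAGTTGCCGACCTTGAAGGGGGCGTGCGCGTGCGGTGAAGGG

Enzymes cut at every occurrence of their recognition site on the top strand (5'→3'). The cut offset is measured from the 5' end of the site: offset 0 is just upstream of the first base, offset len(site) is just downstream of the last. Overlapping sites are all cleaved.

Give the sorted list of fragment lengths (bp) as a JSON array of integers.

Scan for sites:
  ZebVI TGAAGGG/7: at [2, 22, 49, 63, 150, 164, 176, 188, 230, 252] ⇒ [0, 9, 29, 56, 70, 157, 171, 183, 195, 237]
  SqiX TTGCC/5: at [40, 119, 130, 136, 159, 203, 209, 220] ⇒ [45, 124, 135, 141, 164, 208, 214, 225]
  FykIV TGCG/2: at [57, 73, 78, 82, 100, 104, 199, 241, 247] ⇒ [59, 75, 80, 84, 102, 106, 201, 243, 249]

Pooled cuts: [0, 9, 29, 45, 56, 59, 70, 75, 80, 84, 102, 106, 124, 135, 141, 157, 164, 171, 183, 195, 201, 208, 214, 225, 237, 243, 249]

Fragments:
  0→9: 9 bp
  9→29: 20 bp
  29→45: 16 bp
  45→56: 11 bp
  56→59: 3 bp
  59→70: 11 bp
  70→75: 5 bp
  75→80: 5 bp
  80→84: 4 bp
  84→102: 18 bp
  102→106: 4 bp
  106→124: 18 bp
  124→135: 11 bp
  135→141: 6 bp
  141→157: 16 bp
  157→164: 7 bp
  164→171: 7 bp
  171→183: 12 bp
  183→195: 12 bp
  195→201: 6 bp
  201→208: 7 bp
  208→214: 6 bp
  214→225: 11 bp
  225→237: 12 bp
  237→243: 6 bp
  243→249: 6 bp
  249→0 (wrap): 259-249+0 = 10 bp

[3,4,4,5,5,6,6,6,6,6,7,7,7,9,10,11,11,11,11,12,12,12,16,16,18,18,20]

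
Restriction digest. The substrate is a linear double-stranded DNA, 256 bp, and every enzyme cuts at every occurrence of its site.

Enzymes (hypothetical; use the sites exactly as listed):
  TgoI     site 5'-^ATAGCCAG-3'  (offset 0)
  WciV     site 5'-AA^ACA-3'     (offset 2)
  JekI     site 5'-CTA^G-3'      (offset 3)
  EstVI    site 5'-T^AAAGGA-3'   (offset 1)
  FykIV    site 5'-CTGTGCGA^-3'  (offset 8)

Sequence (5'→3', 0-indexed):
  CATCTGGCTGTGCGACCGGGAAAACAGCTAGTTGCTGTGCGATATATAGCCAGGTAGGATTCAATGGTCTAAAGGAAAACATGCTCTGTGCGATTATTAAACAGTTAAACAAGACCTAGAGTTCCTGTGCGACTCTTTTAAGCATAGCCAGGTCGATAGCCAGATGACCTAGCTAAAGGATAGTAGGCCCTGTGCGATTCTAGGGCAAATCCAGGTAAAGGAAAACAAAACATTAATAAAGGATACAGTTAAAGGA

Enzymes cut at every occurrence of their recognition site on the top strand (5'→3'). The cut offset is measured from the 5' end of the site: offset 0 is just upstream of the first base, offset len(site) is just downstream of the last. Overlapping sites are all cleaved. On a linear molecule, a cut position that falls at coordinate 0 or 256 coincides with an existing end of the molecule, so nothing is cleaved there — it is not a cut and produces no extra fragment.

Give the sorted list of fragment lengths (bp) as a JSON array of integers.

[3,3,5,5,6,7,7,8,8,8,8,8,10,11,12,12,13,14,14,15,15,16,23,25]

Site scan:
  TgoI (ATAGCCAG, off=0): starts [45, 143, 155] → cuts [45, 143, 155]
  WciV (AAACA, off=2): starts [21, 76, 98, 106, 222, 227] → cuts [23, 78, 100, 108, 224, 229]
  JekI (CTAG, off=3): starts [27, 115, 168, 199] → cuts [30, 118, 171, 202]
  EstVI (TAAAGGA, off=1): starts [69, 173, 215, 236, 249] → cuts [70, 174, 216, 237, 250]
  FykIV (CTGTGCGA, off=8): starts [7, 34, 85, 124, 189] → cuts [15, 42, 93, 132, 197]

All cut coordinates (distinct, sorted): [15, 23, 30, 42, 45, 70, 78, 93, 100, 108, 118, 132, 143, 155, 171, 174, 197, 202, 216, 224, 229, 237, 250]

Fragments:
  [0,15): 15 bp
  [15,23): 8 bp
  [23,30): 7 bp
  [30,42): 12 bp
  [42,45): 3 bp
  [45,70): 25 bp
  [70,78): 8 bp
  [78,93): 15 bp
  [93,100): 7 bp
  [100,108): 8 bp
  [108,118): 10 bp
  [118,132): 14 bp
  [132,143): 11 bp
  [143,155): 12 bp
  [155,171): 16 bp
  [171,174): 3 bp
  [174,197): 23 bp
  [197,202): 5 bp
  [202,216): 14 bp
  [216,224): 8 bp
  [224,229): 5 bp
  [229,237): 8 bp
  [237,250): 13 bp
  [250,256): 6 bp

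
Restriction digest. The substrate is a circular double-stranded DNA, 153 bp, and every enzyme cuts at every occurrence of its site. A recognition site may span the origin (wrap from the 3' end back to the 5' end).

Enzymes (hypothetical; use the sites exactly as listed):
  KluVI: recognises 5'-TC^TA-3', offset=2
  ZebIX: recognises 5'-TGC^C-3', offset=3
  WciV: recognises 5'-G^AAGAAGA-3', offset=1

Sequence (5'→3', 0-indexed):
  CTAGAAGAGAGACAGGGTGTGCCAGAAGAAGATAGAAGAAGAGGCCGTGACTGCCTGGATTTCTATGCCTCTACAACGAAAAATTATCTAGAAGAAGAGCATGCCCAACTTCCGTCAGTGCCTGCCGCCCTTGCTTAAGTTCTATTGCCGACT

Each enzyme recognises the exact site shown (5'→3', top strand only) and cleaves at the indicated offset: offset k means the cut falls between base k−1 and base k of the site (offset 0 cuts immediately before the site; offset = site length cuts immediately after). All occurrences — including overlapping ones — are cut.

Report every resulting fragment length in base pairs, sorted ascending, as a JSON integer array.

[3,3,3,4,5,6,6,9,10,13,17,17,17,19,21]

Per-enzyme occurrences:
  KluVI (TCTA, off=2): starts [61, 69, 86, 140, 152] → cuts [1, 63, 71, 88, 142]
  ZebIX (TGCC, off=3): starts [19, 51, 65, 101, 118, 122, 145] → cuts [22, 54, 68, 104, 121, 125, 148]
  WciV (GAAGAAGA, off=1): starts [24, 34, 90] → cuts [25, 35, 91]

Pooled cuts: [1, 22, 25, 35, 54, 63, 68, 71, 88, 91, 104, 121, 125, 142, 148]

Fragments:
  1→22: 21 bp
  22→25: 3 bp
  25→35: 10 bp
  35→54: 19 bp
  54→63: 9 bp
  63→68: 5 bp
  68→71: 3 bp
  71→88: 17 bp
  88→91: 3 bp
  91→104: 13 bp
  104→121: 17 bp
  121→125: 4 bp
  125→142: 17 bp
  142→148: 6 bp
  148→1 (wrap): 153-148+1 = 6 bp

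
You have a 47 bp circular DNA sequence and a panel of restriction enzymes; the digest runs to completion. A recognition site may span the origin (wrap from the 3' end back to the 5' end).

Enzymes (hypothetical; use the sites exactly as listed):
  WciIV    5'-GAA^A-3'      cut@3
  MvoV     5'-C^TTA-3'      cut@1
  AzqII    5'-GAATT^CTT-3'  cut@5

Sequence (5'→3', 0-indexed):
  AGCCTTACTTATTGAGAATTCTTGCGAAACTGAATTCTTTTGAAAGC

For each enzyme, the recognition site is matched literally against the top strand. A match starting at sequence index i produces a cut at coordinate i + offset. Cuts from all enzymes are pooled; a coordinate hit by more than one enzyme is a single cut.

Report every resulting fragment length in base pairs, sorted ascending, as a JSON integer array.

[4,7,8,8,8,12]

Site scan:
  WciIV (GAAA, off=3): starts [25, 41] → cuts [28, 44]
  MvoV (CTTA, off=1): starts [3, 7] → cuts [4, 8]
  AzqII (GAATTCTT, off=5): starts [15, 31] → cuts [20, 36]

Pooled cuts: [4, 8, 20, 28, 36, 44]

Fragments:
  4→8: 4 bp
  8→20: 12 bp
  20→28: 8 bp
  28→36: 8 bp
  36→44: 8 bp
  44→4 (wrap): 47-44+4 = 7 bp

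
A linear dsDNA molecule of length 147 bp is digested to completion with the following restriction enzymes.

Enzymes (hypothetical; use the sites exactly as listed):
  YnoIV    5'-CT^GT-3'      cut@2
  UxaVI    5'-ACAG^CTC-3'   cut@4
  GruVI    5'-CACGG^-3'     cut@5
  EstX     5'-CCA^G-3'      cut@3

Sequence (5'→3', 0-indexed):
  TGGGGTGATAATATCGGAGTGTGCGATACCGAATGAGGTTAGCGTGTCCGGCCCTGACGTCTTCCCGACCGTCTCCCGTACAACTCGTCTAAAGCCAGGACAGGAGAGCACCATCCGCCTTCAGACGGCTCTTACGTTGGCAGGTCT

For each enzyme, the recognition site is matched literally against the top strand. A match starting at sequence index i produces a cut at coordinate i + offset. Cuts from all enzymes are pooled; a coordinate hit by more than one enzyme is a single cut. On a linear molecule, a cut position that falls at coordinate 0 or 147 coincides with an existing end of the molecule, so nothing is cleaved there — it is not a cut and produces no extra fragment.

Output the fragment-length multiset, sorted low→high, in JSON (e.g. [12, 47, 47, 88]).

Site scan:
  YnoIV (CTGT, off=2): no sites
  UxaVI (ACAGCTC, off=4): no sites
  GruVI (CACGG, off=5): no sites
  EstX CCAG/3: at [94] ⇒ [97]

All cut coordinates (distinct, sorted): [97]

Fragment lengths:
  [0,97): 97 bp
  [97,147): 50 bp

[50,97]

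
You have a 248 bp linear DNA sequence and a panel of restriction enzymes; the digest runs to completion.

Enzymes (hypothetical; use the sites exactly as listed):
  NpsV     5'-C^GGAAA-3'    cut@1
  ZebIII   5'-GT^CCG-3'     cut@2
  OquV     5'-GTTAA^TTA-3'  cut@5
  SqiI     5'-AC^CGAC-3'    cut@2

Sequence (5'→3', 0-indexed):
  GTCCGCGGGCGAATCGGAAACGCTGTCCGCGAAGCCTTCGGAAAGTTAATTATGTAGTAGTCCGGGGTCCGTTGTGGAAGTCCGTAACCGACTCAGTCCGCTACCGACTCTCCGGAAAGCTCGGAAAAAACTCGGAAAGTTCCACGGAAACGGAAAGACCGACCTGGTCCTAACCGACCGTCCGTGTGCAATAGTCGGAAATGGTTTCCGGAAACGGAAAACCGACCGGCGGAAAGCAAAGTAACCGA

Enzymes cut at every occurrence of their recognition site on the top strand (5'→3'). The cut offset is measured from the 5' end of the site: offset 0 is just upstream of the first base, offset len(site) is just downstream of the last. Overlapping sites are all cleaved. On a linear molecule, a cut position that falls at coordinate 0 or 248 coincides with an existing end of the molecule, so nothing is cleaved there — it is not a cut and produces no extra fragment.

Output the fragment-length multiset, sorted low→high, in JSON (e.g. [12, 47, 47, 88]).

Per-enzyme occurrences:
  NpsV (CGGAAA, off=1): starts [14, 38, 112, 121, 132, 144, 150, 195, 208, 214, 229] → cuts [15, 39, 113, 122, 133, 145, 151, 196, 209, 215, 230]
  ZebIII (GTCCG, off=2): starts [0, 24, 59, 66, 79, 95, 179] → cuts [2, 26, 61, 68, 81, 97, 181]
  OquV (GTTAATTA, off=5): starts [44] → cuts [49]
  SqiI (ACCGAC, off=2): starts [86, 102, 157, 172, 220] → cuts [88, 104, 159, 174, 222]

Pooled cuts: [2, 15, 26, 39, 49, 61, 68, 81, 88, 97, 104, 113, 122, 133, 145, 151, 159, 174, 181, 196, 209, 215, 222, 230]

Fragment lengths:
  [0,2): 2 bp
  [2,15): 13 bp
  [15,26): 11 bp
  [26,39): 13 bp
  [39,49): 10 bp
  [49,61): 12 bp
  [61,68): 7 bp
  [68,81): 13 bp
  [81,88): 7 bp
  [88,97): 9 bp
  [97,104): 7 bp
  [104,113): 9 bp
  [113,122): 9 bp
  [122,133): 11 bp
  [133,145): 12 bp
  [145,151): 6 bp
  [151,159): 8 bp
  [159,174): 15 bp
  [174,181): 7 bp
  [181,196): 15 bp
  [196,209): 13 bp
  [209,215): 6 bp
  [215,222): 7 bp
  [222,230): 8 bp
  [230,248): 18 bp

[2,6,6,7,7,7,7,7,8,8,9,9,9,10,11,11,12,12,13,13,13,13,15,15,18]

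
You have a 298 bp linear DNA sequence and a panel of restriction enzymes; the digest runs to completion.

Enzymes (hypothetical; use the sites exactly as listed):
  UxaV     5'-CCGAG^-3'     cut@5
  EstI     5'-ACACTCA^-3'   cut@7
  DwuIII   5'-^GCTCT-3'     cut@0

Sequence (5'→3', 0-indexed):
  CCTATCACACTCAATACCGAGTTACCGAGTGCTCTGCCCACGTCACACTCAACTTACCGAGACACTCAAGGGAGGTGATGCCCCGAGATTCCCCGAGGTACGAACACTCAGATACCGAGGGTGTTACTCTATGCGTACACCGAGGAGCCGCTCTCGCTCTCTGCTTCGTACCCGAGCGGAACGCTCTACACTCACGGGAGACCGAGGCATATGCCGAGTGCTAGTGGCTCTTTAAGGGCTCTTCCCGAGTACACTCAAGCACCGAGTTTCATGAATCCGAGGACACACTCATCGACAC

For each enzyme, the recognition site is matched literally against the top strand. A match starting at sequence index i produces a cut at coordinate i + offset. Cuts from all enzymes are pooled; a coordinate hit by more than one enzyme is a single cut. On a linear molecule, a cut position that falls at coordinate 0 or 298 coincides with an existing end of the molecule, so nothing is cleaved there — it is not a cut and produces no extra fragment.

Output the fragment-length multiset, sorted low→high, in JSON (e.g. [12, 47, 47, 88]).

Scan for sites:
  UxaV (CCGAG, off=5): starts [16, 24, 56, 82, 92, 114, 139, 171, 201, 213, 244, 261, 276] → cuts [21, 29, 61, 87, 97, 119, 144, 176, 206, 218, 249, 266, 281]
  EstI (ACACTCA, off=7): starts [6, 44, 61, 103, 187, 250, 284] → cuts [13, 51, 68, 110, 194, 257, 291]
  DwuIII (GCTCT, off=0): starts [30, 149, 155, 182, 226, 237] → cuts [30, 149, 155, 182, 226, 237]

Pooled cuts: [13, 21, 29, 30, 51, 61, 68, 87, 97, 110, 119, 144, 149, 155, 176, 182, 194, 206, 218, 226, 237, 249, 257, 266, 281, 291]

Fragments:
  [0,13): 13 bp
  [13,21): 8 bp
  [21,29): 8 bp
  [29,30): 1 bp
  [30,51): 21 bp
  [51,61): 10 bp
  [61,68): 7 bp
  [68,87): 19 bp
  [87,97): 10 bp
  [97,110): 13 bp
  [110,119): 9 bp
  [119,144): 25 bp
  [144,149): 5 bp
  [149,155): 6 bp
  [155,176): 21 bp
  [176,182): 6 bp
  [182,194): 12 bp
  [194,206): 12 bp
  [206,218): 12 bp
  [218,226): 8 bp
  [226,237): 11 bp
  [237,249): 12 bp
  [249,257): 8 bp
  [257,266): 9 bp
  [266,281): 15 bp
  [281,291): 10 bp
  [291,298): 7 bp

[1,5,6,6,7,7,8,8,8,8,9,9,10,10,10,11,12,12,12,12,13,13,15,19,21,21,25]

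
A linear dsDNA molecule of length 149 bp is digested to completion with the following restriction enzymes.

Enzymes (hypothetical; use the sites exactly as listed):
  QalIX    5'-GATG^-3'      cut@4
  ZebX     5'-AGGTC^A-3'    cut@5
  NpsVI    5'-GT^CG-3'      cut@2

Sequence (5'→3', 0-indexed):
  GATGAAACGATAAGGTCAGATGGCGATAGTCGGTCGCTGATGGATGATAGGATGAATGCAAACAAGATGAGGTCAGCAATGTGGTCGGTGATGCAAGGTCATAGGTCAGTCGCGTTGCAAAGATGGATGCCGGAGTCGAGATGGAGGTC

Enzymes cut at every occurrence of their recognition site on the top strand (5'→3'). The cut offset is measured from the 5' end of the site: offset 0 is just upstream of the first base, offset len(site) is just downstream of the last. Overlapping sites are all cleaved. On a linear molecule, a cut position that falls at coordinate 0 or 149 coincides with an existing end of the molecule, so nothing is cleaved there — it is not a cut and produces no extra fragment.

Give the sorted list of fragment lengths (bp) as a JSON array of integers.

Per-enzyme occurrences:
  QalIX (GATG, off=4): starts [0, 18, 38, 42, 50, 65, 89, 121, 125, 139] → cuts [4, 22, 42, 46, 54, 69, 93, 125, 129, 143]
  ZebX (AGGTCA, off=5): starts [12, 69, 95, 102] → cuts [17, 74, 100, 107]
  NpsVI (GTCG, off=2): starts [28, 32, 83, 108, 134] → cuts [30, 34, 85, 110, 136]

Pooled cuts: [4, 17, 22, 30, 34, 42, 46, 54, 69, 74, 85, 93, 100, 107, 110, 125, 129, 136, 143]

Fragment lengths:
  [0,4): 4 bp
  [4,17): 13 bp
  [17,22): 5 bp
  [22,30): 8 bp
  [30,34): 4 bp
  [34,42): 8 bp
  [42,46): 4 bp
  [46,54): 8 bp
  [54,69): 15 bp
  [69,74): 5 bp
  [74,85): 11 bp
  [85,93): 8 bp
  [93,100): 7 bp
  [100,107): 7 bp
  [107,110): 3 bp
  [110,125): 15 bp
  [125,129): 4 bp
  [129,136): 7 bp
  [136,143): 7 bp
  [143,149): 6 bp

[3,4,4,4,4,5,5,6,7,7,7,7,8,8,8,8,11,13,15,15]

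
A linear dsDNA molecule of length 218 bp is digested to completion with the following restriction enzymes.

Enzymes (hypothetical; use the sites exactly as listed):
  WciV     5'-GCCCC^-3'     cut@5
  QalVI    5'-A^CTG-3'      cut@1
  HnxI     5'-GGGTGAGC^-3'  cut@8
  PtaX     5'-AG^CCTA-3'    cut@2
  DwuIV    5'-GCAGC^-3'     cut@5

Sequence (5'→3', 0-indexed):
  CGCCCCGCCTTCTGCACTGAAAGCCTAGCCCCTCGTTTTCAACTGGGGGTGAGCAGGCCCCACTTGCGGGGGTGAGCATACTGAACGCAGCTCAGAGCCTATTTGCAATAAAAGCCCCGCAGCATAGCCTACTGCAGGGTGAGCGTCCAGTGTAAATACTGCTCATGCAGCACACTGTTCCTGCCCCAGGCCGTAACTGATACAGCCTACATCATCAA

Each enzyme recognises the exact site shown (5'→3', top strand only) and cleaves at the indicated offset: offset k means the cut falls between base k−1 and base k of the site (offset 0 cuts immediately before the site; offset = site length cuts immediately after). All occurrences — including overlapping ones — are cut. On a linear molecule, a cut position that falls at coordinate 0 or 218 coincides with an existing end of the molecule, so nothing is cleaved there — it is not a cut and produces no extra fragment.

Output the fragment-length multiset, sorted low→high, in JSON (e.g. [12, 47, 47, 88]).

Site scan:
  WciV (GCCCC, off=5): starts [1, 27, 56, 113, 182] → cuts [6, 32, 61, 118, 187]
  QalVI (ACTG, off=1): starts [15, 41, 79, 130, 157, 173, 195] → cuts [16, 42, 80, 131, 158, 174, 196]
  HnxI (GGGTGAGC, off=8): starts [46, 69, 136] → cuts [54, 77, 144]
  PtaX (AGCCTA, off=2): starts [21, 95, 125, 203] → cuts [23, 97, 127, 205]
  DwuIV (GCAGC, off=5): starts [86, 118, 166] → cuts [91, 123, 171]

Pooled cuts: [6, 16, 23, 32, 42, 54, 61, 77, 80, 91, 97, 118, 123, 127, 131, 144, 158, 171, 174, 187, 196, 205]

Fragments:
  [0,6): 6 bp
  [6,16): 10 bp
  [16,23): 7 bp
  [23,32): 9 bp
  [32,42): 10 bp
  [42,54): 12 bp
  [54,61): 7 bp
  [61,77): 16 bp
  [77,80): 3 bp
  [80,91): 11 bp
  [91,97): 6 bp
  [97,118): 21 bp
  [118,123): 5 bp
  [123,127): 4 bp
  [127,131): 4 bp
  [131,144): 13 bp
  [144,158): 14 bp
  [158,171): 13 bp
  [171,174): 3 bp
  [174,187): 13 bp
  [187,196): 9 bp
  [196,205): 9 bp
  [205,218): 13 bp

[3,3,4,4,5,6,6,7,7,9,9,9,10,10,11,12,13,13,13,13,14,16,21]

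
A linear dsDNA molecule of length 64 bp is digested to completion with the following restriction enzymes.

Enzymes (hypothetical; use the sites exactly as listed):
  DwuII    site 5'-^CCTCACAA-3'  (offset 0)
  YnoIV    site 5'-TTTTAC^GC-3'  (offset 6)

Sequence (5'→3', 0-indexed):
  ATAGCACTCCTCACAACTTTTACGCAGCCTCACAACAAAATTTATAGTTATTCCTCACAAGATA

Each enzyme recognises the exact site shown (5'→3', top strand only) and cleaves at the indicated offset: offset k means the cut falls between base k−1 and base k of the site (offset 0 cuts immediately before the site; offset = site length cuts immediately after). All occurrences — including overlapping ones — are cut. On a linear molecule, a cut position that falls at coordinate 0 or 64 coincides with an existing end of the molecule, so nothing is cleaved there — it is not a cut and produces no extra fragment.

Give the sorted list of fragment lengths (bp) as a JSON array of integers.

Scan for sites:
  DwuII (CCTCACAA, off=0): starts [8, 27, 52] → cuts [8, 27, 52]
  YnoIV (TTTTACGC, off=6): starts [17] → cuts [23]

All cut coordinates (distinct, sorted): [8, 23, 27, 52]

Fragments:
  [0,8): 8 bp
  [8,23): 15 bp
  [23,27): 4 bp
  [27,52): 25 bp
  [52,64): 12 bp

[4,8,12,15,25]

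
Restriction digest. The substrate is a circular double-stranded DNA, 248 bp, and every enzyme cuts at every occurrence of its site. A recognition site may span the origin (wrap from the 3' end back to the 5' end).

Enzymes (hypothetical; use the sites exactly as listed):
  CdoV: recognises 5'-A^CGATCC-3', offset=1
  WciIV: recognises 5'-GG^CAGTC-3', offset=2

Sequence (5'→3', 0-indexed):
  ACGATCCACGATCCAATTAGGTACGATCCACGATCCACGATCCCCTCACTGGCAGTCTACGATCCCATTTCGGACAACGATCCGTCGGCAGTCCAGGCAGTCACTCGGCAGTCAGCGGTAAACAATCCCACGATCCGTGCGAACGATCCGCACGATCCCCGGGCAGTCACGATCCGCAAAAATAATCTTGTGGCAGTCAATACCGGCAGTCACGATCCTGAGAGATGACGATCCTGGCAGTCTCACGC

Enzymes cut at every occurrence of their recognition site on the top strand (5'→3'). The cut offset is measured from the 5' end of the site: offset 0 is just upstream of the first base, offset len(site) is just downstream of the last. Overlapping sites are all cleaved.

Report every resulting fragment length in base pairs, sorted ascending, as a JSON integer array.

Per-enzyme occurrences:
  CdoV ACGATCC/1: at [0, 7, 22, 29, 36, 58, 76, 129, 142, 151, 168, 211, 227] ⇒ [1, 8, 23, 30, 37, 59, 77, 130, 143, 152, 169, 212, 228]
  WciIV GGCAGTC/2: at [50, 86, 95, 106, 161, 191, 204, 235] ⇒ [52, 88, 97, 108, 163, 193, 206, 237]

All cut coordinates (distinct, sorted): [1, 8, 23, 30, 37, 52, 59, 77, 88, 97, 108, 130, 143, 152, 163, 169, 193, 206, 212, 228, 237]

Fragment lengths:
  1→8: 7 bp
  8→23: 15 bp
  23→30: 7 bp
  30→37: 7 bp
  37→52: 15 bp
  52→59: 7 bp
  59→77: 18 bp
  77→88: 11 bp
  88→97: 9 bp
  97→108: 11 bp
  108→130: 22 bp
  130→143: 13 bp
  143→152: 9 bp
  152→163: 11 bp
  163→169: 6 bp
  169→193: 24 bp
  193→206: 13 bp
  206→212: 6 bp
  212→228: 16 bp
  228→237: 9 bp
  237→1 (wrap): 248-237+1 = 12 bp

[6,6,7,7,7,7,9,9,9,11,11,11,12,13,13,15,15,16,18,22,24]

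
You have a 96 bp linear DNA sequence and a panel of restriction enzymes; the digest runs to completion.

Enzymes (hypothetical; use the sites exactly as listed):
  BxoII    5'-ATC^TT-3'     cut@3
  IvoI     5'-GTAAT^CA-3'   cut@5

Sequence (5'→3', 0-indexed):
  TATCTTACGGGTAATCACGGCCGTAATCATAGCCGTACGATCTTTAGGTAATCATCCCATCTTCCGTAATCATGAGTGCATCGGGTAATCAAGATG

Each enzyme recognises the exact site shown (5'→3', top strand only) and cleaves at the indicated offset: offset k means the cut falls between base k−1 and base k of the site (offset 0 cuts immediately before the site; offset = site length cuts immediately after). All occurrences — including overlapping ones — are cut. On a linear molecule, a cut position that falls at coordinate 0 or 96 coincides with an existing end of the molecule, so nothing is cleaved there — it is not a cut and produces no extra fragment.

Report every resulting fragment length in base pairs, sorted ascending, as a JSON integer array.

Scan for sites:
  BxoII (ATCTT, off=3): starts [1, 39, 58] → cuts [4, 42, 61]
  IvoI (GTAATCA, off=5): starts [10, 22, 47, 65, 84] → cuts [15, 27, 52, 70, 89]

Pooled cuts: [4, 15, 27, 42, 52, 61, 70, 89]

Fragments:
  [0,4): 4 bp
  [4,15): 11 bp
  [15,27): 12 bp
  [27,42): 15 bp
  [42,52): 10 bp
  [52,61): 9 bp
  [61,70): 9 bp
  [70,89): 19 bp
  [89,96): 7 bp

[4,7,9,9,10,11,12,15,19]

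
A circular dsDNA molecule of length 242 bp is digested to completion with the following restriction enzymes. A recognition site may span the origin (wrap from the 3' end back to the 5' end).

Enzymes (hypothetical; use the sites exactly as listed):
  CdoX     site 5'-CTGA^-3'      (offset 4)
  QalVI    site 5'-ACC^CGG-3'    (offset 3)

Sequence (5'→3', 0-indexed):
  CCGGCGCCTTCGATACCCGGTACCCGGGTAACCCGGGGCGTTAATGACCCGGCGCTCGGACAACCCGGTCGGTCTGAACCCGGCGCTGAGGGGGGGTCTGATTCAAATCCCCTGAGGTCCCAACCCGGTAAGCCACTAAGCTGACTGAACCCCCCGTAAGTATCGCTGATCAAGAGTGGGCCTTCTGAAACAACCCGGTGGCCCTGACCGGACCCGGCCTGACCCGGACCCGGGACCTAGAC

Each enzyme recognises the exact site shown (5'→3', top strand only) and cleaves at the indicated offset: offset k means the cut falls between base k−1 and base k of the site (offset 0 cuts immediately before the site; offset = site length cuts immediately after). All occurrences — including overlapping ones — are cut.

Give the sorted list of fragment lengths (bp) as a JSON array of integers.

[2,3,4,6,7,7,7,8,9,9,10,12,12,12,13,14,16,16,16,19,19,21]

Site scan:
  CdoX CTGA/4: at [73, 85, 97, 111, 140, 144, 165, 184, 203, 218] ⇒ [77, 89, 101, 115, 144, 148, 169, 188, 207, 222]
  QalVI ACCCGG/3: at [14, 21, 30, 46, 62, 77, 122, 192, 211, 221, 227, 240] ⇒ [1, 17, 24, 33, 49, 65, 80, 125, 195, 214, 224, 230]

Pooled cuts: [1, 17, 24, 33, 49, 65, 77, 80, 89, 101, 115, 125, 144, 148, 169, 188, 195, 207, 214, 222, 224, 230]

Fragments:
  1→17: 16 bp
  17→24: 7 bp
  24→33: 9 bp
  33→49: 16 bp
  49→65: 16 bp
  65→77: 12 bp
  77→80: 3 bp
  80→89: 9 bp
  89→101: 12 bp
  101→115: 14 bp
  115→125: 10 bp
  125→144: 19 bp
  144→148: 4 bp
  148→169: 21 bp
  169→188: 19 bp
  188→195: 7 bp
  195→207: 12 bp
  207→214: 7 bp
  214→222: 8 bp
  222→224: 2 bp
  224→230: 6 bp
  230→1 (wrap): 242-230+1 = 13 bp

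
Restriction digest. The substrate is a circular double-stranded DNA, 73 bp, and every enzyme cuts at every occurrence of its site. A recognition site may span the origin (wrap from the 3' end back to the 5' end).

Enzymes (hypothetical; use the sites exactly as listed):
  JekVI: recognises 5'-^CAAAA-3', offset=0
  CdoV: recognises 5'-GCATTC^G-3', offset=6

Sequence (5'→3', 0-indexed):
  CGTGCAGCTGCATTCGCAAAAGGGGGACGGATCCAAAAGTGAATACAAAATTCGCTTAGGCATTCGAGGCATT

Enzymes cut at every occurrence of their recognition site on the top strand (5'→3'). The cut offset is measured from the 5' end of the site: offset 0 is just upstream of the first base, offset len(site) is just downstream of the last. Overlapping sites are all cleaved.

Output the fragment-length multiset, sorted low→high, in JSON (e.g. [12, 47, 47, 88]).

[1,9,12,14,17,20]

Scan for sites:
  JekVI CAAAA/0: at [16, 33, 45] ⇒ [16, 33, 45]
  CdoV GCATTCG/6: at [9, 59, 68] ⇒ [1, 15, 65]

All cut coordinates (distinct, sorted): [1, 15, 16, 33, 45, 65]

Fragments:
  1→15: 14 bp
  15→16: 1 bp
  16→33: 17 bp
  33→45: 12 bp
  45→65: 20 bp
  65→1 (wrap): 73-65+1 = 9 bp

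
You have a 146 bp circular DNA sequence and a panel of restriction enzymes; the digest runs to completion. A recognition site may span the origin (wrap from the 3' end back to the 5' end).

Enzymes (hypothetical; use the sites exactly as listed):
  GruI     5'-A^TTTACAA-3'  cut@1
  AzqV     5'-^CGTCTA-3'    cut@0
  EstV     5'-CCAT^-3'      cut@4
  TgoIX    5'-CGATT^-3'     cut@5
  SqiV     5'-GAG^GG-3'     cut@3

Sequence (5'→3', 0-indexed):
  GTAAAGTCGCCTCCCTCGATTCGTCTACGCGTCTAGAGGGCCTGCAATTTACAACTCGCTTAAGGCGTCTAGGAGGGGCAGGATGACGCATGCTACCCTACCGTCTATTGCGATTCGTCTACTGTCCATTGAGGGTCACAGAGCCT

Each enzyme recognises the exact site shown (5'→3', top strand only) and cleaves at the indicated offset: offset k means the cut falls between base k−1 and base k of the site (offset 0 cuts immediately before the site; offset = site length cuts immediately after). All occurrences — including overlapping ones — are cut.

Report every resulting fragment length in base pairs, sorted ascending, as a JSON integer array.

[4,8,9,9,10,14,14,18,26,34]

Scan for sites:
  GruI ATTTACAA/1: at [46] ⇒ [47]
  AzqV CGTCTA/0: at [21, 29, 65, 101, 115] ⇒ [21, 29, 65, 101, 115]
  EstV CCAT/4: at [125] ⇒ [129]
  TgoIX CGATT/5: at [16, 110] ⇒ [21, 115]
  SqiV GAGGG/3: at [35, 72, 130] ⇒ [38, 75, 133]

Pooled cuts: [21, 29, 38, 47, 65, 75, 101, 115, 129, 133]

Fragments:
  21→29: 8 bp
  29→38: 9 bp
  38→47: 9 bp
  47→65: 18 bp
  65→75: 10 bp
  75→101: 26 bp
  101→115: 14 bp
  115→129: 14 bp
  129→133: 4 bp
  133→21 (wrap): 146-133+21 = 34 bp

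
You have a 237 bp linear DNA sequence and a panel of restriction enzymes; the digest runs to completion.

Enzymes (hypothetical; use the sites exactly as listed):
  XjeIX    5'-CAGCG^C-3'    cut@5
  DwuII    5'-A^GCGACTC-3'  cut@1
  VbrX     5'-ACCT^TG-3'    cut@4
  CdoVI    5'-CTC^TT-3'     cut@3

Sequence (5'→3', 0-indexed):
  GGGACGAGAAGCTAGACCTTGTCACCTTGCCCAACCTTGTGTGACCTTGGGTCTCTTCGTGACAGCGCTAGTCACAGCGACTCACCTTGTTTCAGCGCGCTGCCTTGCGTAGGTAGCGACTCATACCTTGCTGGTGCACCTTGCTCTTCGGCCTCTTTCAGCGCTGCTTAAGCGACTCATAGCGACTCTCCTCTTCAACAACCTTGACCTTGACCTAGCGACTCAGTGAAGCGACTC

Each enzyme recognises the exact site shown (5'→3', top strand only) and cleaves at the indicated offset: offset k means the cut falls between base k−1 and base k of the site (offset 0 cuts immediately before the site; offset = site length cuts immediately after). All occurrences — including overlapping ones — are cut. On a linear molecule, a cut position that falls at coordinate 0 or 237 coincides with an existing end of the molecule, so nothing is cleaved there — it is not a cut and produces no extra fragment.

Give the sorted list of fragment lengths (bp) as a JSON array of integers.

[5,6,7,7,8,8,8,8,9,9,10,10,10,10,11,11,12,12,13,13,13,18,19]

Per-enzyme occurrences:
  XjeIX CAGCGC/5: at [62, 92, 158] ⇒ [67, 97, 163]
  DwuII AGCGACTC/1: at [75, 114, 170, 180, 216, 229] ⇒ [76, 115, 171, 181, 217, 230]
  VbrX ACCTTG/4: at [15, 23, 33, 43, 83, 124, 137, 200, 206] ⇒ [19, 27, 37, 47, 87, 128, 141, 204, 210]
  CdoVI CTCTT/3: at [52, 143, 152, 190] ⇒ [55, 146, 155, 193]

All cut coordinates (distinct, sorted): [19, 27, 37, 47, 55, 67, 76, 87, 97, 115, 128, 141, 146, 155, 163, 171, 181, 193, 204, 210, 217, 230]

Fragment lengths:
  [0,19): 19 bp
  [19,27): 8 bp
  [27,37): 10 bp
  [37,47): 10 bp
  [47,55): 8 bp
  [55,67): 12 bp
  [67,76): 9 bp
  [76,87): 11 bp
  [87,97): 10 bp
  [97,115): 18 bp
  [115,128): 13 bp
  [128,141): 13 bp
  [141,146): 5 bp
  [146,155): 9 bp
  [155,163): 8 bp
  [163,171): 8 bp
  [171,181): 10 bp
  [181,193): 12 bp
  [193,204): 11 bp
  [204,210): 6 bp
  [210,217): 7 bp
  [217,230): 13 bp
  [230,237): 7 bp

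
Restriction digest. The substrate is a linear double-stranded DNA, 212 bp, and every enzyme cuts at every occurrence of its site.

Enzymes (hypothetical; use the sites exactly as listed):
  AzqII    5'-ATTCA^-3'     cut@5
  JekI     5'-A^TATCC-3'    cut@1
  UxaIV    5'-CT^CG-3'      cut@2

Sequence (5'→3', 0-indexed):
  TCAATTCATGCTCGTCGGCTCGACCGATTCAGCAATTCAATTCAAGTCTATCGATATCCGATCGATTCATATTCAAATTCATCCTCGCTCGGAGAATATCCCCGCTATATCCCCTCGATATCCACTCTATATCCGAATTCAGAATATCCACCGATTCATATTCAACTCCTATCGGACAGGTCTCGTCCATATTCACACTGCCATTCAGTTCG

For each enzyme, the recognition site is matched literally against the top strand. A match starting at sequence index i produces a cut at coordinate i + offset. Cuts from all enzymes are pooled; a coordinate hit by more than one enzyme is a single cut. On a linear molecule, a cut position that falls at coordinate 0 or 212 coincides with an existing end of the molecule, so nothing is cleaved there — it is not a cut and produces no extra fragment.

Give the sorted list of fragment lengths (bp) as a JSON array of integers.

[3,3,4,4,4,5,5,6,6,6,7,8,8,8,8,10,11,11,11,12,12,12,14,15,19]

Scan for sites:
  AzqII ATTCA/5: at [3, 26, 34, 39, 64, 70, 76, 136, 153, 159, 190, 202] ⇒ [8, 31, 39, 44, 69, 75, 81, 141, 158, 164, 195, 207]
  JekI ATATCC/1: at [53, 95, 106, 117, 128, 143] ⇒ [54, 96, 107, 118, 129, 144]
  UxaIV CTCG/2: at [10, 18, 83, 87, 113, 181] ⇒ [12, 20, 85, 89, 115, 183]

Pooled cuts: [8, 12, 20, 31, 39, 44, 54, 69, 75, 81, 85, 89, 96, 107, 115, 118, 129, 141, 144, 158, 164, 183, 195, 207]

Fragment lengths:
  [0,8): 8 bp
  [8,12): 4 bp
  [12,20): 8 bp
  [20,31): 11 bp
  [31,39): 8 bp
  [39,44): 5 bp
  [44,54): 10 bp
  [54,69): 15 bp
  [69,75): 6 bp
  [75,81): 6 bp
  [81,85): 4 bp
  [85,89): 4 bp
  [89,96): 7 bp
  [96,107): 11 bp
  [107,115): 8 bp
  [115,118): 3 bp
  [118,129): 11 bp
  [129,141): 12 bp
  [141,144): 3 bp
  [144,158): 14 bp
  [158,164): 6 bp
  [164,183): 19 bp
  [183,195): 12 bp
  [195,207): 12 bp
  [207,212): 5 bp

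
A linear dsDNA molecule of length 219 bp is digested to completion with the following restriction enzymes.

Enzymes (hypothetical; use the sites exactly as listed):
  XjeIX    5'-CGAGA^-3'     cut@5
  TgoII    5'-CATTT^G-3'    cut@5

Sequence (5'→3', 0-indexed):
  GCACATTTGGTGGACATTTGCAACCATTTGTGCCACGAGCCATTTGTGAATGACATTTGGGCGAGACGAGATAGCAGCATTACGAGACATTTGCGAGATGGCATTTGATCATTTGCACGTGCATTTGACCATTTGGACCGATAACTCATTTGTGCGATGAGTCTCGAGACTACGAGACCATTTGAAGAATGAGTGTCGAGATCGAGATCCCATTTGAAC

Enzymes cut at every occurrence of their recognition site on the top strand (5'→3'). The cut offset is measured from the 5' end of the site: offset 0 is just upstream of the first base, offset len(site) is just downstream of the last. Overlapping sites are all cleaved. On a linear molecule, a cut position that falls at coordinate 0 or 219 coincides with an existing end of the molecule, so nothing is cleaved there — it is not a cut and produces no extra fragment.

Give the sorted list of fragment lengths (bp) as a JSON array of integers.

Site scan:
  XjeIX CGAGA/5: at [61, 66, 82, 93, 164, 172, 196, 202] ⇒ [66, 71, 87, 98, 169, 177, 201, 207]
  TgoII CATTTG/5: at [3, 14, 24, 40, 53, 87, 101, 109, 121, 129, 146, 178, 210] ⇒ [8, 19, 29, 45, 58, 92, 106, 114, 126, 134, 151, 183, 215]

All cut coordinates (distinct, sorted): [8, 19, 29, 45, 58, 66, 71, 87, 92, 98, 106, 114, 126, 134, 151, 169, 177, 183, 201, 207, 215]

Fragment lengths:
  [0,8): 8 bp
  [8,19): 11 bp
  [19,29): 10 bp
  [29,45): 16 bp
  [45,58): 13 bp
  [58,66): 8 bp
  [66,71): 5 bp
  [71,87): 16 bp
  [87,92): 5 bp
  [92,98): 6 bp
  [98,106): 8 bp
  [106,114): 8 bp
  [114,126): 12 bp
  [126,134): 8 bp
  [134,151): 17 bp
  [151,169): 18 bp
  [169,177): 8 bp
  [177,183): 6 bp
  [183,201): 18 bp
  [201,207): 6 bp
  [207,215): 8 bp
  [215,219): 4 bp

[4,5,5,6,6,6,8,8,8,8,8,8,8,10,11,12,13,16,16,17,18,18]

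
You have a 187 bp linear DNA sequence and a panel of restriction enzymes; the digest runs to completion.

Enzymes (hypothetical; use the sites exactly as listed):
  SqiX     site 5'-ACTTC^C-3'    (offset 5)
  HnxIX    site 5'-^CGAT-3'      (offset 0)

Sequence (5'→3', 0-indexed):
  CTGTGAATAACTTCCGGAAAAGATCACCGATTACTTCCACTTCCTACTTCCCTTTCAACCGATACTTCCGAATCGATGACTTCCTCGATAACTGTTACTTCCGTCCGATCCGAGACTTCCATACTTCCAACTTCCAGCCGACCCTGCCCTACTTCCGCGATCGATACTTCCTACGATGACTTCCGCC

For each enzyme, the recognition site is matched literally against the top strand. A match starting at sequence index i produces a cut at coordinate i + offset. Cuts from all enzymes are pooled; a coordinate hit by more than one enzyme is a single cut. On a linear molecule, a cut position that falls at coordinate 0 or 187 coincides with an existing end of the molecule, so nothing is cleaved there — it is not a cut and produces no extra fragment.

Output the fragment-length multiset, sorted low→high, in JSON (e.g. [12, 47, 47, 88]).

[2,2,3,4,4,4,5,6,7,7,8,9,9,9,10,10,10,13,14,14,16,21]

Per-enzyme occurrences:
  SqiX ACTTCC/5: at [9, 32, 38, 45, 63, 78, 96, 114, 122, 129, 150, 165, 178] ⇒ [14, 37, 43, 50, 68, 83, 101, 119, 127, 134, 155, 170, 183]
  HnxIX CGAT/0: at [27, 59, 73, 85, 105, 157, 161, 173] ⇒ [27, 59, 73, 85, 105, 157, 161, 173]

All cut coordinates (distinct, sorted): [14, 27, 37, 43, 50, 59, 68, 73, 83, 85, 101, 105, 119, 127, 134, 155, 157, 161, 170, 173, 183]

Fragment lengths:
  [0,14): 14 bp
  [14,27): 13 bp
  [27,37): 10 bp
  [37,43): 6 bp
  [43,50): 7 bp
  [50,59): 9 bp
  [59,68): 9 bp
  [68,73): 5 bp
  [73,83): 10 bp
  [83,85): 2 bp
  [85,101): 16 bp
  [101,105): 4 bp
  [105,119): 14 bp
  [119,127): 8 bp
  [127,134): 7 bp
  [134,155): 21 bp
  [155,157): 2 bp
  [157,161): 4 bp
  [161,170): 9 bp
  [170,173): 3 bp
  [173,183): 10 bp
  [183,187): 4 bp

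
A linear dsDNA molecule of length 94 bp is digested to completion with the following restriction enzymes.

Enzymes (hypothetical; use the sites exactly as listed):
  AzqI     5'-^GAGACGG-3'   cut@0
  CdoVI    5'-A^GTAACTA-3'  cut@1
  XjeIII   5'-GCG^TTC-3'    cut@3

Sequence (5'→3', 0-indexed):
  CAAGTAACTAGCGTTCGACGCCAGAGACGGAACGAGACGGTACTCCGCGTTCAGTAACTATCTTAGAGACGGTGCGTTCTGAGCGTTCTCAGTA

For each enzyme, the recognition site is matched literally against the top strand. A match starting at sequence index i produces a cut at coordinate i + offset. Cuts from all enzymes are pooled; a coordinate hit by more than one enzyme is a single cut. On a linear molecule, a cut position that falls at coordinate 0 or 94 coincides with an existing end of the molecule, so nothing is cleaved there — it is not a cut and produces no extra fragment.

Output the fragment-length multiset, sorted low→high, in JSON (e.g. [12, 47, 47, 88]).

[3,4,9,9,10,10,10,11,12,16]

Scan for sites:
  AzqI (GAGACGG, off=0): starts [23, 33, 65] → cuts [23, 33, 65]
  CdoVI (AGTAACTA, off=1): starts [2, 52] → cuts [3, 53]
  XjeIII (GCGTTC, off=3): starts [10, 46, 73, 82] → cuts [13, 49, 76, 85]

Pooled cuts: [3, 13, 23, 33, 49, 53, 65, 76, 85]

Fragments:
  [0,3): 3 bp
  [3,13): 10 bp
  [13,23): 10 bp
  [23,33): 10 bp
  [33,49): 16 bp
  [49,53): 4 bp
  [53,65): 12 bp
  [65,76): 11 bp
  [76,85): 9 bp
  [85,94): 9 bp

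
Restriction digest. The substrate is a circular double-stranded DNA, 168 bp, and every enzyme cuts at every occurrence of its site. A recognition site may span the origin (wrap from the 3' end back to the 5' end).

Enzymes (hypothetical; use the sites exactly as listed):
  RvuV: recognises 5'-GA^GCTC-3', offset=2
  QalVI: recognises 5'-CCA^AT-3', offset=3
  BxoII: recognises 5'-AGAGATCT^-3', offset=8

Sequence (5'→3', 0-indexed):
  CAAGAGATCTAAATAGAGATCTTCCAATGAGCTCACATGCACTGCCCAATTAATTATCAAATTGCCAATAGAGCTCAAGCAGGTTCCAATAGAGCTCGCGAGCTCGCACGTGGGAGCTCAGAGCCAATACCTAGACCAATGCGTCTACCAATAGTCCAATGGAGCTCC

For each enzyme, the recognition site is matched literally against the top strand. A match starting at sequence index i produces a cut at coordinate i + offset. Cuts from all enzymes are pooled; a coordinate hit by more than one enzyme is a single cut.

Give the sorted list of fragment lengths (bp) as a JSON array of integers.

[4,4,5,5,5,8,8,11,12,12,12,14,15,16,18,19]

Per-enzyme occurrences:
  RvuV GAGCTC/2: at [28, 70, 91, 99, 113, 161] ⇒ [30, 72, 93, 101, 115, 163]
  QalVI CCAAT/3: at [23, 45, 64, 85, 123, 135, 147, 155] ⇒ [26, 48, 67, 88, 126, 138, 150, 158]
  BxoII AGAGATCT/8: at [2, 14] ⇒ [10, 22]

Pooled cuts: [10, 22, 26, 30, 48, 67, 72, 88, 93, 101, 115, 126, 138, 150, 158, 163]

Fragment lengths:
  10→22: 12 bp
  22→26: 4 bp
  26→30: 4 bp
  30→48: 18 bp
  48→67: 19 bp
  67→72: 5 bp
  72→88: 16 bp
  88→93: 5 bp
  93→101: 8 bp
  101→115: 14 bp
  115→126: 11 bp
  126→138: 12 bp
  138→150: 12 bp
  150→158: 8 bp
  158→163: 5 bp
  163→10 (wrap): 168-163+10 = 15 bp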